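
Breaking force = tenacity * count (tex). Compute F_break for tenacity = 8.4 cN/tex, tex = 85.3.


Formula: Breaking force = Tenacity * Linear density
F = 8.4 cN/tex * 85.3 tex
F = 716.52 cN

716.52 cN


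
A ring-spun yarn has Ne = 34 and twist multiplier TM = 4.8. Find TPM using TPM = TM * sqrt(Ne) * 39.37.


Formula: TPM = TM * sqrt(Ne) * 39.37
Step 1: sqrt(Ne) = sqrt(34) = 5.831
Step 2: TM * sqrt(Ne) = 4.8 * 5.831 = 27.9888
Step 3: TPM = 27.9888 * 39.37 = 1102 twists/m

1102 twists/m


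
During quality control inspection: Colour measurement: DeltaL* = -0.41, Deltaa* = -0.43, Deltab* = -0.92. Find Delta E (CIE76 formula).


Formula: Delta E = sqrt(dL*^2 + da*^2 + db*^2)
Step 1: dL*^2 = (-0.41)^2 = 0.1681
Step 2: da*^2 = (-0.43)^2 = 0.1849
Step 3: db*^2 = (-0.92)^2 = 0.8464
Step 4: Sum = 0.1681 + 0.1849 + 0.8464 = 1.1994
Step 5: Delta E = sqrt(1.1994) = 1.1

1.1 Delta E


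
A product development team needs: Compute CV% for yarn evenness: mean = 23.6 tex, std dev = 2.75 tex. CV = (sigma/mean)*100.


Formula: CV% = (standard deviation / mean) * 100
Step 1: Ratio = 2.75 / 23.6 = 0.116525
Step 2: CV% = 0.116525 * 100 = 11.6525% ≈ 11.7%

11.7%


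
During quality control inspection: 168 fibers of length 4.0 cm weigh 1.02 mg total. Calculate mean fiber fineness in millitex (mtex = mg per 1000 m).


Formula: fineness (mtex) = mass (mg) / total length (km) = (mass_mg / total_length_m) * 1000
Step 1: Convert fiber length: 4.0 cm = 0.04 m
Step 2: Total fiber length = 168 * 0.04 = 6.72 m
Step 3: Linear density = 1.02 mg / 6.72 m = 0.1518 mg/m
Step 4: fineness = 0.1518 * 1000 = 151.8 mtex

151.8 mtex


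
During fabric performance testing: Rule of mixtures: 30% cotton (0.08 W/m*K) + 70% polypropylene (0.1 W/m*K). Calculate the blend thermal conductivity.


Formula: Blend property = (fraction_A * property_A) + (fraction_B * property_B)
Step 1: Contribution A = 30/100 * 0.08 W/m*K = 0.024 W/m*K
Step 2: Contribution B = 70/100 * 0.1 W/m*K = 0.07 W/m*K
Step 3: Blend thermal conductivity = 0.024 + 0.07 = 0.094 W/m*K

0.094 W/m*K


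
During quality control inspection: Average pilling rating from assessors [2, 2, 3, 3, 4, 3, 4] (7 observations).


Formula: Mean = sum / count
Sum = 2 + 2 + 3 + 3 + 4 + 3 + 4 = 21
Mean = 21 / 7 = 3.0

3.0


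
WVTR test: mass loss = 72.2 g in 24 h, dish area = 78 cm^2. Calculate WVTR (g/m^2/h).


Formula: WVTR = mass_loss / (area * time)
Step 1: Convert area: 78 cm^2 = 0.0078 m^2
Step 2: WVTR = 72.2 g / (0.0078 m^2 * 24 h)
Step 3: WVTR = 72.2 / 0.1872 = 385.7 g/m^2/h

385.7 g/m^2/h


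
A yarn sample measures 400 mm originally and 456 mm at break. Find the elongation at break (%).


Formula: Elongation (%) = ((L_break - L0) / L0) * 100
Step 1: Extension = 456 - 400 = 56 mm
Step 2: Elongation = (56 / 400) * 100
Step 3: Elongation = 0.14 * 100 = 14.0%

14.0%


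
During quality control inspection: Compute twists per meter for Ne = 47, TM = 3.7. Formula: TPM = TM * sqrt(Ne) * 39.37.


Formula: TPM = TM * sqrt(Ne) * 39.37
Step 1: sqrt(Ne) = sqrt(47) = 6.8557
Step 2: TM * sqrt(Ne) = 3.7 * 6.8557 = 25.3661
Step 3: TPM = 25.3661 * 39.37 = 999 twists/m

999 twists/m


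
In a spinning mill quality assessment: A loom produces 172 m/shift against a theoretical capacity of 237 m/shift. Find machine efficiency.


Formula: Efficiency% = (Actual output / Theoretical output) * 100
Efficiency% = (172 / 237) * 100
Efficiency% = 0.725738 * 100 = 72.5738% ≈ 72.6%

72.6%


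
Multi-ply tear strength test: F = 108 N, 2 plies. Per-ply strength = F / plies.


Formula: Per-ply strength = Total force / Number of plies
Per-ply = 108 N / 2
Per-ply = 54 N

54 N


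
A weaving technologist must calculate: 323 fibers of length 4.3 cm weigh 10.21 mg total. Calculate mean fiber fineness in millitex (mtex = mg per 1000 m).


Formula: fineness (mtex) = mass (mg) / total length (km) = (mass_mg / total_length_m) * 1000
Step 1: Convert fiber length: 4.3 cm = 0.043 m
Step 2: Total fiber length = 323 * 0.043 = 13.889 m
Step 3: Linear density = 10.21 mg / 13.889 m = 0.7351 mg/m
Step 4: fineness = 0.7351 * 1000 = 735.1 mtex

735.1 mtex


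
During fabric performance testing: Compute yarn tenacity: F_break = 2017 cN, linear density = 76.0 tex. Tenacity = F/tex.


Formula: Tenacity = Breaking force / Linear density
Tenacity = 2017 cN / 76.0 tex
Tenacity = 26.54 cN/tex

26.54 cN/tex


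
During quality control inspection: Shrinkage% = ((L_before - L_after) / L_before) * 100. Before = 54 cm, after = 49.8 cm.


Formula: Shrinkage% = ((L_before - L_after) / L_before) * 100
Step 1: Shrinkage = 54 - 49.8 = 4.2 cm
Step 2: Shrinkage% = (4.2 / 54) * 100
Step 3: Shrinkage% = 0.077778 * 100 = 7.7778% ≈ 7.8%

7.8%


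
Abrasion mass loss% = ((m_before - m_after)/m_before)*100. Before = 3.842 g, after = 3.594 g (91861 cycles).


Formula: Mass loss% = ((m_before - m_after) / m_before) * 100
Step 1: Mass loss = 3.842 - 3.594 = 0.248 g
Step 2: Ratio = 0.248 / 3.842 = 0.0645497
Step 3: Mass loss% = 0.0645497 * 100 = 6.45497% ≈ 6.45%

6.45%


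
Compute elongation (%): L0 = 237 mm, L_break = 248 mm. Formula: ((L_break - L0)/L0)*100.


Formula: Elongation (%) = ((L_break - L0) / L0) * 100
Step 1: Extension = 248 - 237 = 11 mm
Step 2: Elongation = (11 / 237) * 100
Step 3: Elongation = 0.046414 * 100 = 4.6414% ≈ 4.6%

4.6%


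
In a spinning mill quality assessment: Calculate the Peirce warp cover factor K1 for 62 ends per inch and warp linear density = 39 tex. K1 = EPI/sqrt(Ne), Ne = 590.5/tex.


Formula: K1 = EPI / sqrt(Ne), with Ne = 590.5 / tex_warp
Step 1: Ne = 590.5 / 39 = 15.141
Step 2: sqrt(Ne) = sqrt(15.141) = 3.8911
Step 3: K1 = 62 / 3.8911 = 15.9

15.9


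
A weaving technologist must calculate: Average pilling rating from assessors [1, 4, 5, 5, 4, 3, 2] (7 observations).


Formula: Mean = sum / count
Sum = 1 + 4 + 5 + 5 + 4 + 3 + 2 = 24
Mean = 24 / 7 = 3.4

3.4


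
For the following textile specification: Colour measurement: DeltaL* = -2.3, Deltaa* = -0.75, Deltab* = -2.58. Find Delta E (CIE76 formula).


Formula: Delta E = sqrt(dL*^2 + da*^2 + db*^2)
Step 1: dL*^2 = (-2.3)^2 = 5.29
Step 2: da*^2 = (-0.75)^2 = 0.5625
Step 3: db*^2 = (-2.58)^2 = 6.6564
Step 4: Sum = 5.29 + 0.5625 + 6.6564 = 12.5089
Step 5: Delta E = sqrt(12.5089) = 3.54

3.54 Delta E


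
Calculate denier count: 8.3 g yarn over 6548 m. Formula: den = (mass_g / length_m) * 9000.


Formula: den = (mass_g / length_m) * 9000
Substituting: den = (8.3 / 6548) * 9000
Intermediate: 8.3 / 6548 = 0.00126756 g/m
den = 0.00126756 * 9000 = 11.4 denier

11.4 denier


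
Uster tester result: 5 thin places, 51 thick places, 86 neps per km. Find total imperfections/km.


Formula: Total = thin places + thick places + neps
Total = 5 + 51 + 86
Total = 142 imperfections/km

142 imperfections/km


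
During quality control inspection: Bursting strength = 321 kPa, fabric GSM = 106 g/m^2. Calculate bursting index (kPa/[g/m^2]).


Formula: Bursting Index = Bursting Strength / Fabric GSM
BI = 321 kPa / 106 g/m^2
BI = 3.028 kPa/(g/m^2)

3.028 kPa/(g/m^2)


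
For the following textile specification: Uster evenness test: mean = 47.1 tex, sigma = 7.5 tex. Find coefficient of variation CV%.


Formula: CV% = (standard deviation / mean) * 100
Step 1: Ratio = 7.5 / 47.1 = 0.159236
Step 2: CV% = 0.159236 * 100 = 15.9236% ≈ 15.9%

15.9%


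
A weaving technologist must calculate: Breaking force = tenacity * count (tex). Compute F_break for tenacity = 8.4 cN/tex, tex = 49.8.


Formula: Breaking force = Tenacity * Linear density
F = 8.4 cN/tex * 49.8 tex
F = 418.32 cN

418.32 cN


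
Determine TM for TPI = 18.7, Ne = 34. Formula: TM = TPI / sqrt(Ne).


Formula: TM = TPI / sqrt(Ne)
Step 1: sqrt(Ne) = sqrt(34) = 5.831
Step 2: TM = 18.7 / 5.831 = 3.21

3.21 TM


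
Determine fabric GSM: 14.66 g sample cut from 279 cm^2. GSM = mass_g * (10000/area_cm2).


Formula: GSM = mass_g / area_m2
Step 1: Convert area: 279 cm^2 = 279 / 10000 = 0.0279 m^2
Step 2: GSM = 14.66 g / 0.0279 m^2 = 525.4 g/m^2

525.4 g/m^2


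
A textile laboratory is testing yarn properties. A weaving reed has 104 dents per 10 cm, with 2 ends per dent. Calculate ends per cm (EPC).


Formula: EPC = (dents per 10 cm * ends per dent) / 10
Step 1: Total ends per 10 cm = 104 * 2 = 208
Step 2: EPC = 208 / 10 = 20.8 ends/cm

20.8 ends/cm


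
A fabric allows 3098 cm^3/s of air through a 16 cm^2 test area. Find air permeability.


Formula: Air Permeability = Airflow / Test Area
AP = 3098 cm^3/s / 16 cm^2
AP = 193.6 cm^3/s/cm^2

193.6 cm^3/s/cm^2


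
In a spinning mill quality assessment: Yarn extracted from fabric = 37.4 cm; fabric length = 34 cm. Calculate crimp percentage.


Formula: Crimp% = ((L_yarn - L_fabric) / L_fabric) * 100
Step 1: Extension = 37.4 - 34 = 3.4 cm
Step 2: Crimp% = (3.4 / 34) * 100
Step 3: Crimp% = 0.1 * 100 = 10.0%

10.0%


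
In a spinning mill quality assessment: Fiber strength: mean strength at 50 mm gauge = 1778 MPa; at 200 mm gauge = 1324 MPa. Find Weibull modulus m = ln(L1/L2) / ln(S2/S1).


Formula: m = ln(L1/L2) / ln(S2/S1)
Step 1: ln(L1/L2) = ln(50/200) = -1.38629
Step 2: S2/S1 = 1324/1778 = 0.74466
Step 3: ln(S2/S1) = ln(0.74466) = -0.29483
Step 4: m = -1.38629 / -0.29483 = 4.70

4.70 (Weibull m)


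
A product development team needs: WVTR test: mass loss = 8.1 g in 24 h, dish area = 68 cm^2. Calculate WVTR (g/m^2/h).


Formula: WVTR = mass_loss / (area * time)
Step 1: Convert area: 68 cm^2 = 0.0068 m^2
Step 2: WVTR = 8.1 g / (0.0068 m^2 * 24 h)
Step 3: WVTR = 8.1 / 0.1632 = 49.6 g/m^2/h

49.6 g/m^2/h


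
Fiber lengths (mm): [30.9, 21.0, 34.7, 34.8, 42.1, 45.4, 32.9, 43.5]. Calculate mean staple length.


Formula: Mean = sum of lengths / count
Sum = 30.9 + 21.0 + 34.7 + 34.8 + 42.1 + 45.4 + 32.9 + 43.5
Sum = 285.3 mm
Mean = 285.3 / 8 = 35.66 mm

35.66 mm


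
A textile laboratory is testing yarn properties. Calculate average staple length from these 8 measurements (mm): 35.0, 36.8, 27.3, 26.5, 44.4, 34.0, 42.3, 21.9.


Formula: Mean = sum of lengths / count
Sum = 35.0 + 36.8 + 27.3 + 26.5 + 44.4 + 34.0 + 42.3 + 21.9
Sum = 268.2 mm
Mean = 268.2 / 8 = 33.53 mm

33.53 mm


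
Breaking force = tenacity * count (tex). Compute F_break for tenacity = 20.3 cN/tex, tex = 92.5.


Formula: Breaking force = Tenacity * Linear density
F = 20.3 cN/tex * 92.5 tex
F = 1877.75 cN

1877.75 cN


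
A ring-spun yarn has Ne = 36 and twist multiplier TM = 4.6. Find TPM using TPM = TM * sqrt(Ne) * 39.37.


Formula: TPM = TM * sqrt(Ne) * 39.37
Step 1: sqrt(Ne) = sqrt(36) = 6
Step 2: TM * sqrt(Ne) = 4.6 * 6 = 27.6
Step 3: TPM = 27.6 * 39.37 = 1087 twists/m

1087 twists/m


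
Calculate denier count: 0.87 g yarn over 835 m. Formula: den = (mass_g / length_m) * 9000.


Formula: den = (mass_g / length_m) * 9000
Substituting: den = (0.87 / 835) * 9000
Intermediate: 0.87 / 835 = 0.00104192 g/m
den = 0.00104192 * 9000 = 9.4 denier

9.4 denier


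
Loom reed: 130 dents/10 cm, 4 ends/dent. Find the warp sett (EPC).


Formula: EPC = (dents per 10 cm * ends per dent) / 10
Step 1: Total ends per 10 cm = 130 * 4 = 520
Step 2: EPC = 520 / 10 = 52.0 ends/cm

52.0 ends/cm


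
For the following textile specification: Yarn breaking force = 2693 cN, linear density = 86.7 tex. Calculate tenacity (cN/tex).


Formula: Tenacity = Breaking force / Linear density
Tenacity = 2693 cN / 86.7 tex
Tenacity = 31.06 cN/tex

31.06 cN/tex


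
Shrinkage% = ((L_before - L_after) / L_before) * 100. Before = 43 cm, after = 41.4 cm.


Formula: Shrinkage% = ((L_before - L_after) / L_before) * 100
Step 1: Shrinkage = 43 - 41.4 = 1.6 cm
Step 2: Shrinkage% = (1.6 / 43) * 100
Step 3: Shrinkage% = 0.037209 * 100 = 3.7209% ≈ 3.7%

3.7%


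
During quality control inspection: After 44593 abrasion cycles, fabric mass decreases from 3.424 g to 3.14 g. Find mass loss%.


Formula: Mass loss% = ((m_before - m_after) / m_before) * 100
Step 1: Mass loss = 3.424 - 3.14 = 0.284 g
Step 2: Ratio = 0.284 / 3.424 = 0.0829439
Step 3: Mass loss% = 0.0829439 * 100 = 8.29439% ≈ 8.29%

8.29%


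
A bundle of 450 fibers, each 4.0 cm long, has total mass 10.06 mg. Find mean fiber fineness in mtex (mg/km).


Formula: fineness (mtex) = mass (mg) / total length (km) = (mass_mg / total_length_m) * 1000
Step 1: Convert fiber length: 4.0 cm = 0.04 m
Step 2: Total fiber length = 450 * 0.04 = 18.0 m
Step 3: Linear density = 10.06 mg / 18.0 m = 0.5589 mg/m
Step 4: fineness = 0.5589 * 1000 = 558.9 mtex

558.9 mtex


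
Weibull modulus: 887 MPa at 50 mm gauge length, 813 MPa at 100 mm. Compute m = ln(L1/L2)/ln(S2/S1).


Formula: m = ln(L1/L2) / ln(S2/S1)
Step 1: ln(L1/L2) = ln(50/100) = -0.69315
Step 2: S2/S1 = 813/887 = 0.91657
Step 3: ln(S2/S1) = ln(0.91657) = -0.08712
Step 4: m = -0.69315 / -0.08712 = 7.96

7.96 (Weibull m)


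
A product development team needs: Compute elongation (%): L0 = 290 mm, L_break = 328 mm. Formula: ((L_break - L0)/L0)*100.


Formula: Elongation (%) = ((L_break - L0) / L0) * 100
Step 1: Extension = 328 - 290 = 38 mm
Step 2: Elongation = (38 / 290) * 100
Step 3: Elongation = 0.131034 * 100 = 13.1034% ≈ 13.1%

13.1%


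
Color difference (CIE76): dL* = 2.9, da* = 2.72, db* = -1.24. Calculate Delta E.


Formula: Delta E = sqrt(dL*^2 + da*^2 + db*^2)
Step 1: dL*^2 = 2.9^2 = 8.41
Step 2: da*^2 = 2.72^2 = 7.3984
Step 3: db*^2 = (-1.24)^2 = 1.5376
Step 4: Sum = 8.41 + 7.3984 + 1.5376 = 17.346
Step 5: Delta E = sqrt(17.346) = 4.16

4.16 Delta E


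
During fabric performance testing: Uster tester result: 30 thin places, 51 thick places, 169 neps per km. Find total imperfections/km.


Formula: Total = thin places + thick places + neps
Total = 30 + 51 + 169
Total = 250 imperfections/km

250 imperfections/km


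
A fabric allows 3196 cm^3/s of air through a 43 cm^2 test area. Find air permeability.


Formula: Air Permeability = Airflow / Test Area
AP = 3196 cm^3/s / 43 cm^2
AP = 74.3 cm^3/s/cm^2

74.3 cm^3/s/cm^2


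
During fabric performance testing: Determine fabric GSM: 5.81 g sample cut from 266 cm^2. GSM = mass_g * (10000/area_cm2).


Formula: GSM = mass_g / area_m2
Step 1: Convert area: 266 cm^2 = 266 / 10000 = 0.0266 m^2
Step 2: GSM = 5.81 g / 0.0266 m^2 = 218.4 g/m^2

218.4 g/m^2


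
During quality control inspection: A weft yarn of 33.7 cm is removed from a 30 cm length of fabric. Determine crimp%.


Formula: Crimp% = ((L_yarn - L_fabric) / L_fabric) * 100
Step 1: Extension = 33.7 - 30 = 3.7 cm
Step 2: Crimp% = (3.7 / 30) * 100
Step 3: Crimp% = 0.123333 * 100 = 12.3333% ≈ 12.3%

12.3%


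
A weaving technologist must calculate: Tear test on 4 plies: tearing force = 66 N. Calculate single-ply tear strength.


Formula: Per-ply strength = Total force / Number of plies
Per-ply = 66 N / 4
Per-ply = 16.5 N

16.5 N


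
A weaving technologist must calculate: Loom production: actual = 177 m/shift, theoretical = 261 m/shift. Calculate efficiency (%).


Formula: Efficiency% = (Actual output / Theoretical output) * 100
Efficiency% = (177 / 261) * 100
Efficiency% = 0.678161 * 100 = 67.8161% ≈ 67.8%

67.8%


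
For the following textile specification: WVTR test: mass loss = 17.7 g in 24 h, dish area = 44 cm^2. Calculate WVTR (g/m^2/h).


Formula: WVTR = mass_loss / (area * time)
Step 1: Convert area: 44 cm^2 = 0.0044 m^2
Step 2: WVTR = 17.7 g / (0.0044 m^2 * 24 h)
Step 3: WVTR = 17.7 / 0.1056 = 167.6 g/m^2/h

167.6 g/m^2/h


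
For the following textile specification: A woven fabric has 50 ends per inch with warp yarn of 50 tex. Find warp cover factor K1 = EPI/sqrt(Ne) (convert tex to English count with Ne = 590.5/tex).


Formula: K1 = EPI / sqrt(Ne), with Ne = 590.5 / tex_warp
Step 1: Ne = 590.5 / 50 = 11.81
Step 2: sqrt(Ne) = sqrt(11.81) = 3.4366
Step 3: K1 = 50 / 3.4366 = 14.5

14.5


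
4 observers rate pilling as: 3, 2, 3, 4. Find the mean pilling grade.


Formula: Mean = sum / count
Sum = 3 + 2 + 3 + 4 = 12
Mean = 12 / 4 = 3.0

3.0


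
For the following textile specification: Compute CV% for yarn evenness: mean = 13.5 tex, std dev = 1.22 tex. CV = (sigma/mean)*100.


Formula: CV% = (standard deviation / mean) * 100
Step 1: Ratio = 1.22 / 13.5 = 0.09037
Step 2: CV% = 0.09037 * 100 = 9.037% ≈ 9.0%

9.0%


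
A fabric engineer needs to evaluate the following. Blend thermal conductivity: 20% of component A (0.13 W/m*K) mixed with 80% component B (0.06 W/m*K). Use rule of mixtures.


Formula: Blend property = (fraction_A * property_A) + (fraction_B * property_B)
Step 1: Contribution A = 20/100 * 0.13 W/m*K = 0.026 W/m*K
Step 2: Contribution B = 80/100 * 0.06 W/m*K = 0.048 W/m*K
Step 3: Blend thermal conductivity = 0.026 + 0.048 = 0.074 W/m*K

0.074 W/m*K


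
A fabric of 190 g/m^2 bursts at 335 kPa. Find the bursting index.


Formula: Bursting Index = Bursting Strength / Fabric GSM
BI = 335 kPa / 190 g/m^2
BI = 1.763 kPa/(g/m^2)

1.763 kPa/(g/m^2)


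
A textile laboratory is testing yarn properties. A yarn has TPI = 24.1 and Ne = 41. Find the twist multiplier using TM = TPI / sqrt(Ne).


Formula: TM = TPI / sqrt(Ne)
Step 1: sqrt(Ne) = sqrt(41) = 6.4031
Step 2: TM = 24.1 / 6.4031 = 3.76

3.76 TM


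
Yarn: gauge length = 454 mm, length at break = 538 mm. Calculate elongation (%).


Formula: Elongation (%) = ((L_break - L0) / L0) * 100
Step 1: Extension = 538 - 454 = 84 mm
Step 2: Elongation = (84 / 454) * 100
Step 3: Elongation = 0.185022 * 100 = 18.5022% ≈ 18.5%

18.5%


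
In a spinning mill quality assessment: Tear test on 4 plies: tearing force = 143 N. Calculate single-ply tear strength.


Formula: Per-ply strength = Total force / Number of plies
Per-ply = 143 N / 4
Per-ply = 35.75 N

35.75 N


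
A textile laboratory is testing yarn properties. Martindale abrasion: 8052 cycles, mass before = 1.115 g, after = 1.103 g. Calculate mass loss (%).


Formula: Mass loss% = ((m_before - m_after) / m_before) * 100
Step 1: Mass loss = 1.115 - 1.103 = 0.012 g
Step 2: Ratio = 0.012 / 1.115 = 0.0107623
Step 3: Mass loss% = 0.0107623 * 100 = 1.07623% ≈ 1.08%

1.08%


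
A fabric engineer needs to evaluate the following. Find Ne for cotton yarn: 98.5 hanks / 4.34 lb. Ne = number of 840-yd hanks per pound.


Formula: Ne = hanks / mass_lb
Substituting: Ne = 98.5 / 4.34
Ne = 22.7

22.7 Ne


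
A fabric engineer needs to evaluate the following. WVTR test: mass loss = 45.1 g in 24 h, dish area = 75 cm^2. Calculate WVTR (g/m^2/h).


Formula: WVTR = mass_loss / (area * time)
Step 1: Convert area: 75 cm^2 = 0.0075 m^2
Step 2: WVTR = 45.1 g / (0.0075 m^2 * 24 h)
Step 3: WVTR = 45.1 / 0.18 = 250.6 g/m^2/h

250.6 g/m^2/h


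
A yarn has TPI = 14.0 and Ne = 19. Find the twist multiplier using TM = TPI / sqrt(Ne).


Formula: TM = TPI / sqrt(Ne)
Step 1: sqrt(Ne) = sqrt(19) = 4.3589
Step 2: TM = 14.0 / 4.3589 = 3.21

3.21 TM


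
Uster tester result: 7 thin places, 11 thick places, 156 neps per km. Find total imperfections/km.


Formula: Total = thin places + thick places + neps
Total = 7 + 11 + 156
Total = 174 imperfections/km

174 imperfections/km


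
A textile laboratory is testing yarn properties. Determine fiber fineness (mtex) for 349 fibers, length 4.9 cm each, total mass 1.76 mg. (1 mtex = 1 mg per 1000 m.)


Formula: fineness (mtex) = mass (mg) / total length (km) = (mass_mg / total_length_m) * 1000
Step 1: Convert fiber length: 4.9 cm = 0.049 m
Step 2: Total fiber length = 349 * 0.049 = 17.101 m
Step 3: Linear density = 1.76 mg / 17.101 m = 0.1029 mg/m
Step 4: fineness = 0.1029 * 1000 = 102.9 mtex

102.9 mtex


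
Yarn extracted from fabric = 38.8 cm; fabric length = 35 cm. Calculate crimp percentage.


Formula: Crimp% = ((L_yarn - L_fabric) / L_fabric) * 100
Step 1: Extension = 38.8 - 35 = 3.8 cm
Step 2: Crimp% = (3.8 / 35) * 100
Step 3: Crimp% = 0.108571 * 100 = 10.8571% ≈ 10.9%

10.9%


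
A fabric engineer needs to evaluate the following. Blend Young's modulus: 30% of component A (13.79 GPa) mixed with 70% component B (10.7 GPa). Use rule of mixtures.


Formula: Blend property = (fraction_A * property_A) + (fraction_B * property_B)
Step 1: Contribution A = 30/100 * 13.79 GPa = 4.137 GPa
Step 2: Contribution B = 70/100 * 10.7 GPa = 7.49 GPa
Step 3: Blend Young's modulus = 4.137 + 7.49 = 11.627 GPa

11.627 GPa


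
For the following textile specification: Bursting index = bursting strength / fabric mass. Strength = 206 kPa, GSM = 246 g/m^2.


Formula: Bursting Index = Bursting Strength / Fabric GSM
BI = 206 kPa / 246 g/m^2
BI = 0.837 kPa/(g/m^2)

0.837 kPa/(g/m^2)


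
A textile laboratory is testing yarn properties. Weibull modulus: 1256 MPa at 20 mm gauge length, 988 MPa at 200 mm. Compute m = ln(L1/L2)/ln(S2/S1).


Formula: m = ln(L1/L2) / ln(S2/S1)
Step 1: ln(L1/L2) = ln(20/200) = -2.30259
Step 2: S2/S1 = 988/1256 = 0.78662
Step 3: ln(S2/S1) = ln(0.78662) = -0.24001
Step 4: m = -2.30259 / -0.24001 = 9.59

9.59 (Weibull m)


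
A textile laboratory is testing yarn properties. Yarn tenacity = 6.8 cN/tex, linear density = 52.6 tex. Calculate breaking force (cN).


Formula: Breaking force = Tenacity * Linear density
F = 6.8 cN/tex * 52.6 tex
F = 357.68 cN

357.68 cN


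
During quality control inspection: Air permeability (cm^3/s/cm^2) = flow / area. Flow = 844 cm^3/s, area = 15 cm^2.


Formula: Air Permeability = Airflow / Test Area
AP = 844 cm^3/s / 15 cm^2
AP = 56.3 cm^3/s/cm^2

56.3 cm^3/s/cm^2


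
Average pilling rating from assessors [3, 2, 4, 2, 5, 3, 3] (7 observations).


Formula: Mean = sum / count
Sum = 3 + 2 + 4 + 2 + 5 + 3 + 3 = 22
Mean = 22 / 7 = 3.1

3.1


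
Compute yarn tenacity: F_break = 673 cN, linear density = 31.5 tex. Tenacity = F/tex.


Formula: Tenacity = Breaking force / Linear density
Tenacity = 673 cN / 31.5 tex
Tenacity = 21.37 cN/tex

21.37 cN/tex


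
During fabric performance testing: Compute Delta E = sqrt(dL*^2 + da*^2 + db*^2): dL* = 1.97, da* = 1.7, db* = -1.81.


Formula: Delta E = sqrt(dL*^2 + da*^2 + db*^2)
Step 1: dL*^2 = 1.97^2 = 3.8809
Step 2: da*^2 = 1.7^2 = 2.89
Step 3: db*^2 = (-1.81)^2 = 3.2761
Step 4: Sum = 3.8809 + 2.89 + 3.2761 = 10.047
Step 5: Delta E = sqrt(10.047) = 3.17

3.17 Delta E


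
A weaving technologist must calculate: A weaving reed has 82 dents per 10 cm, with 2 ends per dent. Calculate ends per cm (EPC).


Formula: EPC = (dents per 10 cm * ends per dent) / 10
Step 1: Total ends per 10 cm = 82 * 2 = 164
Step 2: EPC = 164 / 10 = 16.4 ends/cm

16.4 ends/cm


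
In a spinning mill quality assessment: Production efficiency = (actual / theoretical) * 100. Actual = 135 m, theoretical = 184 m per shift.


Formula: Efficiency% = (Actual output / Theoretical output) * 100
Efficiency% = (135 / 184) * 100
Efficiency% = 0.733696 * 100 = 73.3696% ≈ 73.4%

73.4%


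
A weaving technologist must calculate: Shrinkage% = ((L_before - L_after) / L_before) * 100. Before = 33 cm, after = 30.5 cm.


Formula: Shrinkage% = ((L_before - L_after) / L_before) * 100
Step 1: Shrinkage = 33 - 30.5 = 2.5 cm
Step 2: Shrinkage% = (2.5 / 33) * 100
Step 3: Shrinkage% = 0.075758 * 100 = 7.5758% ≈ 7.6%

7.6%


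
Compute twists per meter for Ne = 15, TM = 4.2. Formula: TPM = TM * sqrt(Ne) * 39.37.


Formula: TPM = TM * sqrt(Ne) * 39.37
Step 1: sqrt(Ne) = sqrt(15) = 3.873
Step 2: TM * sqrt(Ne) = 4.2 * 3.873 = 16.2666
Step 3: TPM = 16.2666 * 39.37 = 640 twists/m

640 twists/m


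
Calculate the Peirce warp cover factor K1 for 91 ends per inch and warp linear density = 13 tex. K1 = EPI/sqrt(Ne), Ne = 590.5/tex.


Formula: K1 = EPI / sqrt(Ne), with Ne = 590.5 / tex_warp
Step 1: Ne = 590.5 / 13 = 45.423
Step 2: sqrt(Ne) = sqrt(45.423) = 6.7397
Step 3: K1 = 91 / 6.7397 = 13.5

13.5


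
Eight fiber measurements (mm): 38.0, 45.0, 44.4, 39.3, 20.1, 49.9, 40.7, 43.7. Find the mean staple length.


Formula: Mean = sum of lengths / count
Sum = 38.0 + 45.0 + 44.4 + 39.3 + 20.1 + 49.9 + 40.7 + 43.7
Sum = 321.1 mm
Mean = 321.1 / 8 = 40.14 mm

40.14 mm


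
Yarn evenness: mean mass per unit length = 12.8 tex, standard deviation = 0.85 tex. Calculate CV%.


Formula: CV% = (standard deviation / mean) * 100
Step 1: Ratio = 0.85 / 12.8 = 0.066406
Step 2: CV% = 0.066406 * 100 = 6.6406% ≈ 6.6%

6.6%


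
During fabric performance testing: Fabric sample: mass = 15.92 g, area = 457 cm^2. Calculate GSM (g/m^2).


Formula: GSM = mass_g / area_m2
Step 1: Convert area: 457 cm^2 = 457 / 10000 = 0.0457 m^2
Step 2: GSM = 15.92 g / 0.0457 m^2 = 348.4 g/m^2

348.4 g/m^2


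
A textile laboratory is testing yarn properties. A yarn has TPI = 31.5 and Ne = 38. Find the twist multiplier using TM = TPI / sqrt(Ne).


Formula: TM = TPI / sqrt(Ne)
Step 1: sqrt(Ne) = sqrt(38) = 6.1644
Step 2: TM = 31.5 / 6.1644 = 5.11

5.11 TM


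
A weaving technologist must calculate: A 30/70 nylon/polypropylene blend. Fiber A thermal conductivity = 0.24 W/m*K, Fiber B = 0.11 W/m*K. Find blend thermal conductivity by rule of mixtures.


Formula: Blend property = (fraction_A * property_A) + (fraction_B * property_B)
Step 1: Contribution A = 30/100 * 0.24 W/m*K = 0.072 W/m*K
Step 2: Contribution B = 70/100 * 0.11 W/m*K = 0.077 W/m*K
Step 3: Blend thermal conductivity = 0.072 + 0.077 = 0.149 W/m*K

0.149 W/m*K


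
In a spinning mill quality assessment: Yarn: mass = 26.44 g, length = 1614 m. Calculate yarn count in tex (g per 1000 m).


Formula: Tex = (mass_g / length_m) * 1000
Substituting: Tex = (26.44 / 1614) * 1000
Intermediate: 26.44 / 1614 = 0.01638166 g/m
Tex = 0.01638166 * 1000 = 16.38 tex

16.38 tex


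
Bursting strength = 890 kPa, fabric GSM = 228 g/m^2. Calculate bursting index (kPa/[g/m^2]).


Formula: Bursting Index = Bursting Strength / Fabric GSM
BI = 890 kPa / 228 g/m^2
BI = 3.904 kPa/(g/m^2)

3.904 kPa/(g/m^2)


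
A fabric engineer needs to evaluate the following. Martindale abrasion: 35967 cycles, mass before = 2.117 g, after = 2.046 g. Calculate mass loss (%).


Formula: Mass loss% = ((m_before - m_after) / m_before) * 100
Step 1: Mass loss = 2.117 - 2.046 = 0.071 g
Step 2: Ratio = 0.071 / 2.117 = 0.033538
Step 3: Mass loss% = 0.033538 * 100 = 3.3538% ≈ 3.35%

3.35%


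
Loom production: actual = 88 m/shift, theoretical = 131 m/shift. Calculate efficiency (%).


Formula: Efficiency% = (Actual output / Theoretical output) * 100
Efficiency% = (88 / 131) * 100
Efficiency% = 0.671756 * 100 = 67.1756% ≈ 67.2%

67.2%


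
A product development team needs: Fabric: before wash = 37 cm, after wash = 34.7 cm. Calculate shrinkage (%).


Formula: Shrinkage% = ((L_before - L_after) / L_before) * 100
Step 1: Shrinkage = 37 - 34.7 = 2.3 cm
Step 2: Shrinkage% = (2.3 / 37) * 100
Step 3: Shrinkage% = 0.062162 * 100 = 6.2162% ≈ 6.2%

6.2%


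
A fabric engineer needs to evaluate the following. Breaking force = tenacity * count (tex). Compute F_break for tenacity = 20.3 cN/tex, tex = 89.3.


Formula: Breaking force = Tenacity * Linear density
F = 20.3 cN/tex * 89.3 tex
F = 1812.79 cN

1812.79 cN


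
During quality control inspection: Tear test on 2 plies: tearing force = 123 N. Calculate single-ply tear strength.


Formula: Per-ply strength = Total force / Number of plies
Per-ply = 123 N / 2
Per-ply = 61.5 N

61.5 N


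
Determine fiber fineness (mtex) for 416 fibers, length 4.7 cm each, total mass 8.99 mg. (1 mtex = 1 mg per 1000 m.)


Formula: fineness (mtex) = mass (mg) / total length (km) = (mass_mg / total_length_m) * 1000
Step 1: Convert fiber length: 4.7 cm = 0.047 m
Step 2: Total fiber length = 416 * 0.047 = 19.552 m
Step 3: Linear density = 8.99 mg / 19.552 m = 0.4598 mg/m
Step 4: fineness = 0.4598 * 1000 = 459.8 mtex

459.8 mtex


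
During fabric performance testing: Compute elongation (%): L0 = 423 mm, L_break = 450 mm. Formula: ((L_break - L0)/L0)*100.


Formula: Elongation (%) = ((L_break - L0) / L0) * 100
Step 1: Extension = 450 - 423 = 27 mm
Step 2: Elongation = (27 / 423) * 100
Step 3: Elongation = 0.06383 * 100 = 6.383% ≈ 6.4%

6.4%


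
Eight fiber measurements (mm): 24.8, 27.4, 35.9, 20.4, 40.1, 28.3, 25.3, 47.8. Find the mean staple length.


Formula: Mean = sum of lengths / count
Sum = 24.8 + 27.4 + 35.9 + 20.4 + 40.1 + 28.3 + 25.3 + 47.8
Sum = 250.0 mm
Mean = 250.0 / 8 = 31.25 mm

31.25 mm


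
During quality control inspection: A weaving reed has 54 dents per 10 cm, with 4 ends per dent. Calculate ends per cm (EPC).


Formula: EPC = (dents per 10 cm * ends per dent) / 10
Step 1: Total ends per 10 cm = 54 * 4 = 216
Step 2: EPC = 216 / 10 = 21.6 ends/cm

21.6 ends/cm


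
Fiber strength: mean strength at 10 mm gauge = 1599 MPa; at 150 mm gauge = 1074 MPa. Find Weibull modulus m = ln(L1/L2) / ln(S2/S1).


Formula: m = ln(L1/L2) / ln(S2/S1)
Step 1: ln(L1/L2) = ln(10/150) = -2.70805
Step 2: S2/S1 = 1074/1599 = 0.67167
Step 3: ln(S2/S1) = ln(0.67167) = -0.39799
Step 4: m = -2.70805 / -0.39799 = 6.80

6.80 (Weibull m)


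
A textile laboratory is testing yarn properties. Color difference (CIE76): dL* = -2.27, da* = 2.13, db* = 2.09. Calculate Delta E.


Formula: Delta E = sqrt(dL*^2 + da*^2 + db*^2)
Step 1: dL*^2 = (-2.27)^2 = 5.1529
Step 2: da*^2 = 2.13^2 = 4.5369
Step 3: db*^2 = 2.09^2 = 4.3681
Step 4: Sum = 5.1529 + 4.5369 + 4.3681 = 14.0579
Step 5: Delta E = sqrt(14.0579) = 3.75

3.75 Delta E


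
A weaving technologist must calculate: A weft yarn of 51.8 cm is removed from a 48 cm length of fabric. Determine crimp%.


Formula: Crimp% = ((L_yarn - L_fabric) / L_fabric) * 100
Step 1: Extension = 51.8 - 48 = 3.8 cm
Step 2: Crimp% = (3.8 / 48) * 100
Step 3: Crimp% = 0.079167 * 100 = 7.9167% ≈ 7.9%

7.9%


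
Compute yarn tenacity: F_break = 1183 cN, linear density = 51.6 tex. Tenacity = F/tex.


Formula: Tenacity = Breaking force / Linear density
Tenacity = 1183 cN / 51.6 tex
Tenacity = 22.93 cN/tex

22.93 cN/tex


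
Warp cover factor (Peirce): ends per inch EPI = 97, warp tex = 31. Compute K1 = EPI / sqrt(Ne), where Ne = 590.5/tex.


Formula: K1 = EPI / sqrt(Ne), with Ne = 590.5 / tex_warp
Step 1: Ne = 590.5 / 31 = 19.048
Step 2: sqrt(Ne) = sqrt(19.048) = 4.3644
Step 3: K1 = 97 / 4.3644 = 22.2

22.2


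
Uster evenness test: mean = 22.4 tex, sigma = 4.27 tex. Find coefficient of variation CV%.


Formula: CV% = (standard deviation / mean) * 100
Step 1: Ratio = 4.27 / 22.4 = 0.190625
Step 2: CV% = 0.190625 * 100 = 19.0625% ≈ 19.1%

19.1%


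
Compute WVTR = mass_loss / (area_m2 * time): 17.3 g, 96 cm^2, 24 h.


Formula: WVTR = mass_loss / (area * time)
Step 1: Convert area: 96 cm^2 = 0.0096 m^2
Step 2: WVTR = 17.3 g / (0.0096 m^2 * 24 h)
Step 3: WVTR = 17.3 / 0.2304 = 75.1 g/m^2/h

75.1 g/m^2/h


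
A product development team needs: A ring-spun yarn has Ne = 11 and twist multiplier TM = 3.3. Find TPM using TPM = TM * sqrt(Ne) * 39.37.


Formula: TPM = TM * sqrt(Ne) * 39.37
Step 1: sqrt(Ne) = sqrt(11) = 3.3166
Step 2: TM * sqrt(Ne) = 3.3 * 3.3166 = 10.9448
Step 3: TPM = 10.9448 * 39.37 = 431 twists/m

431 twists/m


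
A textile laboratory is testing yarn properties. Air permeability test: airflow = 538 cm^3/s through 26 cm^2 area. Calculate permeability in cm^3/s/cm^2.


Formula: Air Permeability = Airflow / Test Area
AP = 538 cm^3/s / 26 cm^2
AP = 20.7 cm^3/s/cm^2

20.7 cm^3/s/cm^2


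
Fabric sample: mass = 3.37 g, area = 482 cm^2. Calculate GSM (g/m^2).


Formula: GSM = mass_g / area_m2
Step 1: Convert area: 482 cm^2 = 482 / 10000 = 0.0482 m^2
Step 2: GSM = 3.37 g / 0.0482 m^2 = 69.9 g/m^2

69.9 g/m^2


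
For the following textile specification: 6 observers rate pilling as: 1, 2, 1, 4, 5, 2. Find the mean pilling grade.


Formula: Mean = sum / count
Sum = 1 + 2 + 1 + 4 + 5 + 2 = 15
Mean = 15 / 6 = 2.5

2.5


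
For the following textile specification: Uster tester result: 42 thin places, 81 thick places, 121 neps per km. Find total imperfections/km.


Formula: Total = thin places + thick places + neps
Total = 42 + 81 + 121
Total = 244 imperfections/km

244 imperfections/km


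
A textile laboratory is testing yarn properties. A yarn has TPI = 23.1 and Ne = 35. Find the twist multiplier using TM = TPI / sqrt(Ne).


Formula: TM = TPI / sqrt(Ne)
Step 1: sqrt(Ne) = sqrt(35) = 5.9161
Step 2: TM = 23.1 / 5.9161 = 3.90

3.90 TM


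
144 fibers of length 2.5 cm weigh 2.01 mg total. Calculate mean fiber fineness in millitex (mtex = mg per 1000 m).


Formula: fineness (mtex) = mass (mg) / total length (km) = (mass_mg / total_length_m) * 1000
Step 1: Convert fiber length: 2.5 cm = 0.025 m
Step 2: Total fiber length = 144 * 0.025 = 3.6 m
Step 3: Linear density = 2.01 mg / 3.6 m = 0.5583 mg/m
Step 4: fineness = 0.5583 * 1000 = 558.3 mtex

558.3 mtex


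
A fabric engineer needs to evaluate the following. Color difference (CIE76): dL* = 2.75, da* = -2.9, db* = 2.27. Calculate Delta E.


Formula: Delta E = sqrt(dL*^2 + da*^2 + db*^2)
Step 1: dL*^2 = 2.75^2 = 7.5625
Step 2: da*^2 = (-2.9)^2 = 8.41
Step 3: db*^2 = 2.27^2 = 5.1529
Step 4: Sum = 7.5625 + 8.41 + 5.1529 = 21.1254
Step 5: Delta E = sqrt(21.1254) = 4.6

4.6 Delta E


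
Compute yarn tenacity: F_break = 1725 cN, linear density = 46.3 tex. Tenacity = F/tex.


Formula: Tenacity = Breaking force / Linear density
Tenacity = 1725 cN / 46.3 tex
Tenacity = 37.26 cN/tex

37.26 cN/tex


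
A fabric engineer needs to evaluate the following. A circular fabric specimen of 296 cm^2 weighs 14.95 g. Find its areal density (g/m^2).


Formula: GSM = mass_g / area_m2
Step 1: Convert area: 296 cm^2 = 296 / 10000 = 0.0296 m^2
Step 2: GSM = 14.95 g / 0.0296 m^2 = 505.1 g/m^2

505.1 g/m^2


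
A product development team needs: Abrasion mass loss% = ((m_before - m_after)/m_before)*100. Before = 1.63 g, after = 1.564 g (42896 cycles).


Formula: Mass loss% = ((m_before - m_after) / m_before) * 100
Step 1: Mass loss = 1.63 - 1.564 = 0.066 g
Step 2: Ratio = 0.066 / 1.63 = 0.0404908
Step 3: Mass loss% = 0.0404908 * 100 = 4.04908% ≈ 4.05%

4.05%


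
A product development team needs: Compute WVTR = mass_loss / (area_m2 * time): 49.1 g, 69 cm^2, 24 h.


Formula: WVTR = mass_loss / (area * time)
Step 1: Convert area: 69 cm^2 = 0.0069 m^2
Step 2: WVTR = 49.1 g / (0.0069 m^2 * 24 h)
Step 3: WVTR = 49.1 / 0.1656 = 296.5 g/m^2/h

296.5 g/m^2/h


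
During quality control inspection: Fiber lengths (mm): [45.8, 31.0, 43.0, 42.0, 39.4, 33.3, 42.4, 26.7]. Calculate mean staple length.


Formula: Mean = sum of lengths / count
Sum = 45.8 + 31.0 + 43.0 + 42.0 + 39.4 + 33.3 + 42.4 + 26.7
Sum = 303.6 mm
Mean = 303.6 / 8 = 37.95 mm

37.95 mm


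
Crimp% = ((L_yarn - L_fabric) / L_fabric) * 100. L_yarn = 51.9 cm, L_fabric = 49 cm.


Formula: Crimp% = ((L_yarn - L_fabric) / L_fabric) * 100
Step 1: Extension = 51.9 - 49 = 2.9 cm
Step 2: Crimp% = (2.9 / 49) * 100
Step 3: Crimp% = 0.059184 * 100 = 5.9184% ≈ 5.9%

5.9%


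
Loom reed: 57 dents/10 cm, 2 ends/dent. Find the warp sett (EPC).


Formula: EPC = (dents per 10 cm * ends per dent) / 10
Step 1: Total ends per 10 cm = 57 * 2 = 114
Step 2: EPC = 114 / 10 = 11.4 ends/cm

11.4 ends/cm


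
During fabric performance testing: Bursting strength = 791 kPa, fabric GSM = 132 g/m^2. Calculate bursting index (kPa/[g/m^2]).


Formula: Bursting Index = Bursting Strength / Fabric GSM
BI = 791 kPa / 132 g/m^2
BI = 5.992 kPa/(g/m^2)

5.992 kPa/(g/m^2)


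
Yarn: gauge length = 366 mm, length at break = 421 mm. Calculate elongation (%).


Formula: Elongation (%) = ((L_break - L0) / L0) * 100
Step 1: Extension = 421 - 366 = 55 mm
Step 2: Elongation = (55 / 366) * 100
Step 3: Elongation = 0.150273 * 100 = 15.0273% ≈ 15.0%

15.0%


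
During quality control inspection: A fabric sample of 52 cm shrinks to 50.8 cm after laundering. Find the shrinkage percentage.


Formula: Shrinkage% = ((L_before - L_after) / L_before) * 100
Step 1: Shrinkage = 52 - 50.8 = 1.2 cm
Step 2: Shrinkage% = (1.2 / 52) * 100
Step 3: Shrinkage% = 0.023077 * 100 = 2.3077% ≈ 2.3%

2.3%


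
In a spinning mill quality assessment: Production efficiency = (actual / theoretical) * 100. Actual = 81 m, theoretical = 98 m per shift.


Formula: Efficiency% = (Actual output / Theoretical output) * 100
Efficiency% = (81 / 98) * 100
Efficiency% = 0.826531 * 100 = 82.6531% ≈ 82.7%

82.7%


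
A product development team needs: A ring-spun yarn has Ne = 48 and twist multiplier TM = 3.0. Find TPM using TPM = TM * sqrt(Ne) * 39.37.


Formula: TPM = TM * sqrt(Ne) * 39.37
Step 1: sqrt(Ne) = sqrt(48) = 6.9282
Step 2: TM * sqrt(Ne) = 3.0 * 6.9282 = 20.7846
Step 3: TPM = 20.7846 * 39.37 = 818 twists/m

818 twists/m


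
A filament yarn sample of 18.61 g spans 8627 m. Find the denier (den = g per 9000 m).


Formula: den = (mass_g / length_m) * 9000
Substituting: den = (18.61 / 8627) * 9000
Intermediate: 18.61 / 8627 = 0.00215718 g/m
den = 0.00215718 * 9000 = 19.4 denier

19.4 denier


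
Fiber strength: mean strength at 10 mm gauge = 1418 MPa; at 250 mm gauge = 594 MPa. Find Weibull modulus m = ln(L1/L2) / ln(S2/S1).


Formula: m = ln(L1/L2) / ln(S2/S1)
Step 1: ln(L1/L2) = ln(10/250) = -3.21888
Step 2: S2/S1 = 594/1418 = 0.4189
Step 3: ln(S2/S1) = ln(0.4189) = -0.87012
Step 4: m = -3.21888 / -0.87012 = 3.70

3.70 (Weibull m)


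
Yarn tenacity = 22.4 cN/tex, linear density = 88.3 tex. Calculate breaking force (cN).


Formula: Breaking force = Tenacity * Linear density
F = 22.4 cN/tex * 88.3 tex
F = 1977.92 cN

1977.92 cN


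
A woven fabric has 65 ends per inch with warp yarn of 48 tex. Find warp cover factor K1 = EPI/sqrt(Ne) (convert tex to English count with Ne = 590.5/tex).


Formula: K1 = EPI / sqrt(Ne), with Ne = 590.5 / tex_warp
Step 1: Ne = 590.5 / 48 = 12.302
Step 2: sqrt(Ne) = sqrt(12.302) = 3.5074
Step 3: K1 = 65 / 3.5074 = 18.5

18.5


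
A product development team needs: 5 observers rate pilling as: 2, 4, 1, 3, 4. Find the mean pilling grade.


Formula: Mean = sum / count
Sum = 2 + 4 + 1 + 3 + 4 = 14
Mean = 14 / 5 = 2.8

2.8


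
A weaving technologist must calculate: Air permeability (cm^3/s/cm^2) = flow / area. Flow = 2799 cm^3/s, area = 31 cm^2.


Formula: Air Permeability = Airflow / Test Area
AP = 2799 cm^3/s / 31 cm^2
AP = 90.3 cm^3/s/cm^2

90.3 cm^3/s/cm^2


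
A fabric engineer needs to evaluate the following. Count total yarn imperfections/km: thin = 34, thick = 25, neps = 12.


Formula: Total = thin places + thick places + neps
Total = 34 + 25 + 12
Total = 71 imperfections/km

71 imperfections/km


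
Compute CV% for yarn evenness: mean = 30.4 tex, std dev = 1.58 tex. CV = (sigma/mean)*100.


Formula: CV% = (standard deviation / mean) * 100
Step 1: Ratio = 1.58 / 30.4 = 0.051974
Step 2: CV% = 0.051974 * 100 = 5.1974% ≈ 5.2%

5.2%


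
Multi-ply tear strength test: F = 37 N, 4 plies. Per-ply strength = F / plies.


Formula: Per-ply strength = Total force / Number of plies
Per-ply = 37 N / 4
Per-ply = 9.25 N

9.25 N


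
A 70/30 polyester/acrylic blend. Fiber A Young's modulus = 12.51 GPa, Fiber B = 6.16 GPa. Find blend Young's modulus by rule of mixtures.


Formula: Blend property = (fraction_A * property_A) + (fraction_B * property_B)
Step 1: Contribution A = 70/100 * 12.51 GPa = 8.757 GPa
Step 2: Contribution B = 30/100 * 6.16 GPa = 1.848 GPa
Step 3: Blend Young's modulus = 8.757 + 1.848 = 10.605 GPa

10.605 GPa


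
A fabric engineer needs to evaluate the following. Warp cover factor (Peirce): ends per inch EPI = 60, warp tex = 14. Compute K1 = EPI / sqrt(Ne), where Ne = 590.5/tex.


Formula: K1 = EPI / sqrt(Ne), with Ne = 590.5 / tex_warp
Step 1: Ne = 590.5 / 14 = 42.179
Step 2: sqrt(Ne) = sqrt(42.179) = 6.4945
Step 3: K1 = 60 / 6.4945 = 9.2

9.2


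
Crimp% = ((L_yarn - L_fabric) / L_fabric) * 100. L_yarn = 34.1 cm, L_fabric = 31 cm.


Formula: Crimp% = ((L_yarn - L_fabric) / L_fabric) * 100
Step 1: Extension = 34.1 - 31 = 3.1 cm
Step 2: Crimp% = (3.1 / 31) * 100
Step 3: Crimp% = 0.1 * 100 = 10.0%

10.0%
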